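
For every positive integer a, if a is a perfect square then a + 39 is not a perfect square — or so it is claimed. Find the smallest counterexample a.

We need the least positive integer a for which a is a perfect square but a + 39 is a perfect square.
The first 4 eligible values, up to a = 16, all satisfy the conclusion.
a = 25: 25 = 5² and 25 + 39 = 64 = 8².
Hence a = 25 is a counterexample.

a = 25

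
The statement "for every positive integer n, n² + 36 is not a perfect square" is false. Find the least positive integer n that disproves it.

A counterexample is any positive integer n such that n² + 36 is a perfect square; we check each in order.
n = 1: 1² + 36 = 37, not a perfect square.
n = 2: 2² + 36 = 40, not a perfect square.
n = 3: 3² + 36 = 45, not a perfect square.
n = 4: 4² + 36 = 52, not a perfect square.
n = 5: 5² + 36 = 61, not a perfect square.
n = 6: 6² + 36 = 72, not a perfect square.
n = 7: 7² + 36 = 85, not a perfect square.
n = 8: 8² + 36 = 100 = 10², a perfect square.

n = 8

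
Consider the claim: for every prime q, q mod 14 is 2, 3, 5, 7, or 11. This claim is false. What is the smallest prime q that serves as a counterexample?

q = 13

Check each prime q in order until the claim fails.
For q = 2, 3, 5, 7, 11 the conclusion holds.
q = 13: 13 mod 14 = 13 — not in {2, 3, 5, 7, 11}.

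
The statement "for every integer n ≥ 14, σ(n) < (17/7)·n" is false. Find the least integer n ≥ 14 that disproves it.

We need the least integer n ≥ 14 for which the claim fails.
The first 10 eligible values, up to n = 23, all satisfy the conclusion.
n = 24: σ(24) = 60; 60 ≥ 408/7.
Thus n = 24 disproves the claim, and no smaller n works.

n = 24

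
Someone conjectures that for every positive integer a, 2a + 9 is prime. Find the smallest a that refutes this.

For a = 1, 2 the conclusion holds.
a = 3: 2a + 9 = 15 = 3 × 5, composite.

a = 3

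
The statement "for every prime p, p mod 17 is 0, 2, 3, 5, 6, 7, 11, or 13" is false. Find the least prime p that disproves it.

p = 29

Check each prime p in order until the claim fails.
For p = 2, 3, 5, 7, 11, 13, 17, 19, 23 the conclusion holds.
p = 29: 29 mod 17 = 12 — not in {0, 2, 3, 5, 6, 7, 11, 13}.
Thus p = 29 disproves the claim, and no smaller p works.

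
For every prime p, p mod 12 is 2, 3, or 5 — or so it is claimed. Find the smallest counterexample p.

p = 7

A counterexample is any prime p such that the claim fails; we check each in order.
For p = 2, 3, 5 the conclusion holds.
p = 7: 7 mod 12 = 7 — not in {2, 3, 5}.
Thus p = 7 disproves the claim, and no smaller p works.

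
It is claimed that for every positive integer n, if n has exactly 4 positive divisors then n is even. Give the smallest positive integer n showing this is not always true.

Check each positive integer n in order until n has exactly 4 positive divisors but n is odd.
For n = 6, 8, 10, 14 the conclusion holds.
n = 15: divisors of 15: 1, 3, 5, 15; 15 is odd.
Hence n = 15 is a counterexample.

n = 15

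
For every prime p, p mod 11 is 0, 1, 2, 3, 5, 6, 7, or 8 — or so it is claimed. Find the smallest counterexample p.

p = 31

Check each prime p in order until the claim fails.
The first 10 eligible values, up to p = 29, all satisfy the conclusion.
p = 31: 31 mod 11 = 9 — not in {0, 1, 2, 3, 5, 6, 7, 8}.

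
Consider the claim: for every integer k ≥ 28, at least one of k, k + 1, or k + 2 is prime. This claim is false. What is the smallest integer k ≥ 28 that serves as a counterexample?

k = 32

A counterexample is any integer k ≥ 28 such that k, k + 1, k + 2 are all composite; we check each in order.
k = 28: 29 is prime.
k = 29: 29 is prime.
k = 30: 31 is prime.
k = 31: 31 is prime.
k = 32: 32 = 2 × 16; 33 = 3 × 11; 34 = 2 × 17 — all composite.
Thus k = 32 disproves the claim, and no smaller k works.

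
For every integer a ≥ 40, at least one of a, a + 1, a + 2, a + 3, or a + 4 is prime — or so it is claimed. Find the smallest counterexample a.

a = 48

For a = 40, 41, 42, 43, 44, 45, 46, 47 the conclusion holds.
a = 48: 48 = 2 × 24; 49 = 7 × 7; 50 = 2 × 25; 51 = 3 × 17; 52 = 2 × 26 — all composite.
Hence a = 48 is a counterexample.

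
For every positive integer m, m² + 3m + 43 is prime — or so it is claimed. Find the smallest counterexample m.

m = 39

The first 38 eligible values, up to m = 38, all satisfy the conclusion.
m = 39: m² + 3m + 43 = 1681 = 41 × 41, composite.
Hence m = 39 is a counterexample.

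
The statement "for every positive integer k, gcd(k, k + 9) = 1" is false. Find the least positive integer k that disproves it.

Check each positive integer k in order until gcd(k, k + 9) > 1.
k = 1: gcd(1, 10) = 1.
k = 2: gcd(2, 11) = 1.
k = 3: gcd(3, 12) = 3.

k = 3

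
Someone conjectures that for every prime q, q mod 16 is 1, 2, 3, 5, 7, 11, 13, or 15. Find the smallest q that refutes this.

We need the least prime q for which the claim fails.
The first 12 eligible values, up to q = 37, all satisfy the conclusion.
q = 41: 41 mod 16 = 9 — not in {1, 2, 3, 5, 7, 11, 13, 15}.
So q = 41 is the smallest counterexample.

q = 41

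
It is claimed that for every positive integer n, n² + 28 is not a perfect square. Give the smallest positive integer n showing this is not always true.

n = 6

For n = 1, 2, 3, 4, 5 the conclusion holds.
n = 6: 6² + 28 = 64 = 8², a perfect square.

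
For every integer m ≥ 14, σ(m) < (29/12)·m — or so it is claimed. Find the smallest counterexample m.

m = 24

We need the least integer m ≥ 14 for which the claim fails.
For m = 14, 15, 16, 17, 18, 19, 20, 21, 22, 23 the conclusion holds.
m = 24: σ(24) = 60; 60 ≥ 58.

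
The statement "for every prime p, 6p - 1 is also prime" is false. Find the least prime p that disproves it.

For p = 2, 3, 5, 7 the conclusion holds.
p = 11: 6p - 1 = 65 = 5 × 13, not prime.

p = 11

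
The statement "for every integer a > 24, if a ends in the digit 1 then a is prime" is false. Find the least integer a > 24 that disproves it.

Check each integer a > 24 in order until a ends in the digit 1 but a is not prime.
a = 31: 31 ends in 1 and is prime.
a = 41: 41 ends in 1 and is prime.
a = 51: 51 ends in 1; 51 = 3 × 17, composite.

a = 51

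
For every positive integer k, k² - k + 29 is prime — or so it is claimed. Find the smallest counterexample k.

We need the least positive integer k for which k² - k + 29 is not prime.
k = 1: k² - k + 29 = 29, prime.
k = 2: k² - k + 29 = 31, prime.
k = 3: k² - k + 29 = 35 = 5 × 7, composite.
Hence k = 3 is a counterexample.

k = 3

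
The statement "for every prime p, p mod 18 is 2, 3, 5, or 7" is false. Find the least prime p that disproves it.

p = 11

Check each prime p in order until the claim fails.
p = 2: 2 mod 18 = 2.
p = 3: 3 mod 18 = 3.
p = 5: 5 mod 18 = 5.
p = 7: 7 mod 18 = 7.
p = 11: 11 mod 18 = 11 — not in {2, 3, 5, 7}.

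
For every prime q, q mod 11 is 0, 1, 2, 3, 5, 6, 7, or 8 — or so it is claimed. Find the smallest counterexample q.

q = 31

For q = 2, 3, 5, 7, 11, 13, 17, 19, 23, 29 the conclusion holds.
q = 31: 31 mod 11 = 9 — not in {0, 1, 2, 3, 5, 6, 7, 8}.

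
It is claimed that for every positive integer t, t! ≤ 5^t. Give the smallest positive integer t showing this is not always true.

t = 12

For t = 1, 2, 3, 4, …, 9, 10, 11 the conclusion holds.
t = 12: t! = 479001600 and 5^t = 244140625, so 479001600 > 244140625.
Hence t = 12 is a counterexample.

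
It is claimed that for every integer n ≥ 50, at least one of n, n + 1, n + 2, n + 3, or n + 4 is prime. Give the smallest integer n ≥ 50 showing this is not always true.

n = 54

n = 50: 53 is prime.
n = 51: 53 is prime.
n = 52: 53 is prime.
n = 53: 53 is prime.
n = 54: 54 = 2 × 27; 55 = 5 × 11; 56 = 2 × 28; 57 = 3 × 19; 58 = 2 × 29 — all composite.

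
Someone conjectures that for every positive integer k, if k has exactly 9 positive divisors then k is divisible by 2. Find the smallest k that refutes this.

We need the least positive integer k for which k has exactly 9 positive divisors but k is not divisible by 2.
k = 36: τ(36) = 9; 36 mod 2 = 0.
k = 100: τ(100) = 9; 100 mod 2 = 0.
k = 196: τ(196) = 9; 196 mod 2 = 0.
k = 225: τ(225) = 9; 225 mod 2 = 1.
So k = 225 is the smallest counterexample.

k = 225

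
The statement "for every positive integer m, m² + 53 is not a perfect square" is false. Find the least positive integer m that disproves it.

A counterexample is any positive integer m such that m² + 53 is a perfect square; we check each in order.
For m = 1, 2, 3, 4, …, 23, 24, 25 the conclusion holds.
m = 26: 26² + 53 = 729 = 27², a perfect square.

m = 26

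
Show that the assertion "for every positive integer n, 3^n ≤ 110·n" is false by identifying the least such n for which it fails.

Check each positive integer n in order until 3^n > 110·n.
n = 1: 3^n = 3 and 110·n = 110, so 3 ≤ 110.
n = 2: 3^n = 9 and 110·n = 220, so 9 ≤ 220.
n = 3: 3^n = 27 and 110·n = 330, so 27 ≤ 330.
n = 4: 3^n = 81 and 110·n = 440, so 81 ≤ 440.
n = 5: 3^n = 243 and 110·n = 550, so 243 ≤ 550.
n = 6: 3^n = 729 and 110·n = 660, so 729 > 660.

n = 6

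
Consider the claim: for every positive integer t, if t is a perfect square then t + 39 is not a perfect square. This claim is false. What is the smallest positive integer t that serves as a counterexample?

t = 25

The first 4 eligible values, up to t = 16, all satisfy the conclusion.
t = 25: 25 = 5² and 25 + 39 = 64 = 8².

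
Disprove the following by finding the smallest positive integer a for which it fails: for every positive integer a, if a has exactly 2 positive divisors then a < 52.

a = 53

A counterexample is any positive integer a such that a has exactly 2 positive divisors but the claim fails; we check each in order.
For a = 2, 3, 5, 7, …, 41, 43, 47 the conclusion holds.
a = 53: τ(53) = 2; 53 ≥ 52.
Hence a = 53 is a counterexample.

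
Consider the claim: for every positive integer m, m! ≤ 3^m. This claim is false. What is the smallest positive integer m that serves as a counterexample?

Check each positive integer m in order until m! > 3^m.
m = 1: m! = 1 and 3^m = 3, so 1 ≤ 3.
m = 2: m! = 2 and 3^m = 9, so 2 ≤ 9.
m = 3: m! = 6 and 3^m = 27, so 6 ≤ 27.
m = 4: m! = 24 and 3^m = 81, so 24 ≤ 81.
m = 5: m! = 120 and 3^m = 243, so 120 ≤ 243.
m = 6: m! = 720 and 3^m = 729, so 720 ≤ 729.
m = 7: m! = 5040 and 3^m = 2187, so 5040 > 2187.
Thus m = 7 disproves the claim, and no smaller m works.

m = 7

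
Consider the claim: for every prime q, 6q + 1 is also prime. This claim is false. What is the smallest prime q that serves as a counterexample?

q = 19

We need the least prime q for which 6q + 1 is not prime.
q = 2: 6q + 1 = 13, prime.
q = 3: 6q + 1 = 19, prime.
q = 5: 6q + 1 = 31, prime.
q = 7: 6q + 1 = 43, prime.
q = 11: 6q + 1 = 67, prime.
q = 13: 6q + 1 = 79, prime.
q = 17: 6q + 1 = 103, prime.
q = 19: 6q + 1 = 115 = 5 × 23, not prime.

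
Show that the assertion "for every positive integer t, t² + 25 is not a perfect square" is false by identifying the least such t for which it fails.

t = 12

We need the least positive integer t for which t² + 25 is a perfect square.
For t = 1, 2, 3, 4, …, 9, 10, 11 the conclusion holds.
t = 12: 12² + 25 = 169 = 13², a perfect square.
So t = 12 is the smallest counterexample.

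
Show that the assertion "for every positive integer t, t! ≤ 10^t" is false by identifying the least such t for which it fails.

The first 24 eligible values, up to t = 24, all satisfy the conclusion.
t = 25: t! = 15511210043330985984000000 and 10^t = 10000000000000000000000000, so 15511210043330985984000000 > 10000000000000000000000000.

t = 25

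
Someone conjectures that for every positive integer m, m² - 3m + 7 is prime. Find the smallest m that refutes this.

A counterexample is any positive integer m such that m² - 3m + 7 is not prime; we check each in order.
The first 5 eligible values, up to m = 5, all satisfy the conclusion.
m = 6: m² - 3m + 7 = 25 = 5 × 5, composite.

m = 6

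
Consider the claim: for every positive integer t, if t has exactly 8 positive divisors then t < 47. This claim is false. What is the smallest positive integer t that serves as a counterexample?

A counterexample is any positive integer t such that t has exactly 8 positive divisors but the claim fails; we check each in order.
t = 24: τ(24) = 8; 24 < 47.
t = 30: τ(30) = 8; 30 < 47.
t = 40: τ(40) = 8; 40 < 47.
t = 42: τ(42) = 8; 42 < 47.
t = 54: τ(54) = 8; 54 ≥ 47.

t = 54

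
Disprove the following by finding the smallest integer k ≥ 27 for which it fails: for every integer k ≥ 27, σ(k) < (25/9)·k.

k = 60

We need the least integer k ≥ 27 for which the claim fails.
The first 33 eligible values, up to k = 59, all satisfy the conclusion.
k = 60: σ(60) = 168; 168 ≥ 500/3.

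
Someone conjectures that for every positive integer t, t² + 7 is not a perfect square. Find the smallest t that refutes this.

t = 1: 1² + 7 = 8, not a perfect square.
t = 2: 2² + 7 = 11, not a perfect square.
t = 3: 3² + 7 = 16 = 4², a perfect square.

t = 3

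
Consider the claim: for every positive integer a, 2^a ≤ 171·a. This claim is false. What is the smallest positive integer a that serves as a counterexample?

A counterexample is any positive integer a such that 2^a > 171·a; we check each in order.
For a = 1, 2, 3, 4, 5, 6, 7, 8, 9, 10 the conclusion holds.
a = 11: 2^a = 2048 and 171·a = 1881, so 2048 > 1881.
Hence a = 11 is a counterexample.

a = 11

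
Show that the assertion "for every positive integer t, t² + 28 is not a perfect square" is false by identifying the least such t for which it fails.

A counterexample is any positive integer t such that t² + 28 is a perfect square; we check each in order.
t = 1: 1² + 28 = 29, not a perfect square.
t = 2: 2² + 28 = 32, not a perfect square.
t = 3: 3² + 28 = 37, not a perfect square.
t = 4: 4² + 28 = 44, not a perfect square.
t = 5: 5² + 28 = 53, not a perfect square.
t = 6: 6² + 28 = 64 = 8², a perfect square.

t = 6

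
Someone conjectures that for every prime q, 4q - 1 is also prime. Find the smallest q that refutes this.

We need the least prime q for which 4q - 1 is not prime.
q = 2: 4q - 1 = 7, prime.
q = 3: 4q - 1 = 11, prime.
q = 5: 4q - 1 = 19, prime.
q = 7: 4q - 1 = 27 = 3 × 9, not prime.

q = 7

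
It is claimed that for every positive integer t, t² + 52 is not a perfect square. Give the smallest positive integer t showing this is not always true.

Check each positive integer t in order until t² + 52 is a perfect square.
For t = 1, 2, 3, 4, …, 9, 10, 11 the conclusion holds.
t = 12: 12² + 52 = 196 = 14², a perfect square.
Thus t = 12 disproves the claim, and no smaller t works.

t = 12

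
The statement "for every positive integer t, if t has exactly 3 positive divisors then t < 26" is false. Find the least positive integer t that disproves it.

t = 49

t = 4: τ(4) = 3; 4 < 26.
t = 9: τ(9) = 3; 9 < 26.
t = 25: τ(25) = 3; 25 < 26.
t = 49: τ(49) = 3; 49 ≥ 26.
Hence t = 49 is a counterexample.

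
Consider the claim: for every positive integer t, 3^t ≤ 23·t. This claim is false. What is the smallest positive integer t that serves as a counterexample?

The first 4 eligible values, up to t = 4, all satisfy the conclusion.
t = 5: 3^t = 243 and 23·t = 115, so 243 > 115.

t = 5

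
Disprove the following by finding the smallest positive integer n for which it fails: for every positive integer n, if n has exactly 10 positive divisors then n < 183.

n = 48: τ(48) = 10; 48 < 183.
n = 80: τ(80) = 10; 80 < 183.
n = 112: τ(112) = 10; 112 < 183.
n = 162: τ(162) = 10; 162 < 183.
n = 176: τ(176) = 10; 176 < 183.
n = 208: τ(208) = 10; 208 ≥ 183.

n = 208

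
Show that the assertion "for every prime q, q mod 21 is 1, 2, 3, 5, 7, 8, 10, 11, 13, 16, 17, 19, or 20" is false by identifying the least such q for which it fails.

q = 67

Check each prime q in order until the claim fails.
The first 18 eligible values, up to q = 61, all satisfy the conclusion.
q = 67: 67 mod 21 = 4 — not in {1, 2, 3, 5, 7, 8, 10, 11, 13, 16, 17, 19, 20}.
So q = 67 is the smallest counterexample.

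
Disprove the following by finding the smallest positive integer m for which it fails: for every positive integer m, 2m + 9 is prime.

m = 3

A counterexample is any positive integer m such that 2m + 9 is not prime; we check each in order.
m = 1: 2m + 9 = 11, prime.
m = 2: 2m + 9 = 13, prime.
m = 3: 2m + 9 = 15 = 3 × 5, composite.
So m = 3 is the smallest counterexample.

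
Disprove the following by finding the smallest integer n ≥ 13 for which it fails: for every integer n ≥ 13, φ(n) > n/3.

The first 5 eligible values, up to n = 17, all satisfy the conclusion.
n = 18: φ(18) = 6 and 18/3 = 6, so φ(18) ≤ 18/3.
So n = 18 is the smallest counterexample.

n = 18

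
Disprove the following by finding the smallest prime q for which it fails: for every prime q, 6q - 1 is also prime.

A counterexample is any prime q such that 6q - 1 is not prime; we check each in order.
For q = 2, 3, 5, 7 the conclusion holds.
q = 11: 6q - 1 = 65 = 5 × 13, not prime.
Thus q = 11 disproves the claim, and no smaller q works.

q = 11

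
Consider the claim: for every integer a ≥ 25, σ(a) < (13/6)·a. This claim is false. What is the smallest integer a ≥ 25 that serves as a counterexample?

a = 30

A counterexample is any integer a ≥ 25 such that the claim fails; we check each in order.
a = 25: σ(25) = 31; 31 < 325/6.
a = 26: σ(26) = 42; 42 < 169/3.
a = 27: σ(27) = 40; 40 < 117/2.
a = 28: σ(28) = 56; 56 < 182/3.
a = 29: σ(29) = 30; 30 < 377/6.
a = 30: σ(30) = 72; 72 ≥ 65.
So a = 30 is the smallest counterexample.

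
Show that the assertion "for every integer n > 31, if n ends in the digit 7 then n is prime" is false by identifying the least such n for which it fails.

n = 57

n = 37: 37 ends in 7 and is prime.
n = 47: 47 ends in 7 and is prime.
n = 57: 57 ends in 7; 57 = 3 × 19, composite.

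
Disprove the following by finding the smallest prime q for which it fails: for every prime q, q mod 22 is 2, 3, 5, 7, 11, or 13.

A counterexample is any prime q such that the claim fails; we check each in order.
For q = 2, 3, 5, 7, 11, 13 the conclusion holds.
q = 17: 17 mod 22 = 17 — not in {2, 3, 5, 7, 11, 13}.

q = 17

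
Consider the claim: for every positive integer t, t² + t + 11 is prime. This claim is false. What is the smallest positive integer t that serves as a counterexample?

Check each positive integer t in order until t² + t + 11 is not prime.
The first 9 eligible values, up to t = 9, all satisfy the conclusion.
t = 10: t² + t + 11 = 121 = 11 × 11, composite.
So t = 10 is the smallest counterexample.

t = 10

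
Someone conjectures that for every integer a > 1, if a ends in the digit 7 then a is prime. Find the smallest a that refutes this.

We need the least integer a > 1 for which a ends in the digit 7 but a is not prime.
a = 7: 7 ends in 7 and is prime.
a = 17: 17 ends in 7 and is prime.
a = 27: 27 ends in 7; 27 = 3 × 9, composite.
So a = 27 is the smallest counterexample.

a = 27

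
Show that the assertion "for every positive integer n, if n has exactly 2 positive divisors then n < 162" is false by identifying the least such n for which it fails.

We need the least positive integer n for which n has exactly 2 positive divisors but the claim fails.
For n = 2, 3, 5, 7, …, 149, 151, 157 the conclusion holds.
n = 163: τ(163) = 2; 163 ≥ 162.

n = 163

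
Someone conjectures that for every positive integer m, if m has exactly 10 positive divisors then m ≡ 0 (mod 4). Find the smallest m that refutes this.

m = 162

m = 48: τ(48) = 10; 48 ≡ 0 (mod 4).
m = 80: τ(80) = 10; 80 ≡ 0 (mod 4).
m = 112: τ(112) = 10; 112 ≡ 0 (mod 4).
m = 162: τ(162) = 10; 162 ≡ 2 (mod 4).
Hence m = 162 is a counterexample.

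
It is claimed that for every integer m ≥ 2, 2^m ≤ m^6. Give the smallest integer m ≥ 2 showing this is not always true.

m = 30

Check each integer m ≥ 2 in order until 2^m > m^6.
The first 28 eligible values, up to m = 29, all satisfy the conclusion.
m = 30: 2^m = 1073741824 and m^6 = 729000000, so 1073741824 > 729000000.
Thus m = 30 disproves the claim, and no smaller m works.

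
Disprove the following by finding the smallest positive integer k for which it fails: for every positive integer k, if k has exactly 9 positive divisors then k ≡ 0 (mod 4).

k = 225

For k = 36, 100, 196 the conclusion holds.
k = 225: τ(225) = 9; 225 ≡ 1 (mod 4).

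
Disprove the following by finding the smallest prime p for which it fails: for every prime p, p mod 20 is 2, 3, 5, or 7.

p = 11

Check each prime p in order until the claim fails.
For p = 2, 3, 5, 7 the conclusion holds.
p = 11: 11 mod 20 = 11 — not in {2, 3, 5, 7}.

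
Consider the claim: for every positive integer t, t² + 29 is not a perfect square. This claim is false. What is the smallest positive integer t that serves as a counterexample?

t = 14

For t = 1, 2, 3, 4, …, 11, 12, 13 the conclusion holds.
t = 14: 14² + 29 = 225 = 15², a perfect square.
Hence t = 14 is a counterexample.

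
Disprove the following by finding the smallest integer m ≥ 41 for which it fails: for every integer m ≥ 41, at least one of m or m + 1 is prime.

m = 44

We need the least integer m ≥ 41 for which m, m + 1 are both composite.
For m = 41, 42, 43 the conclusion holds.
m = 44: 44 = 2 × 22; 45 = 3 × 15 — both composite.
Hence m = 44 is a counterexample.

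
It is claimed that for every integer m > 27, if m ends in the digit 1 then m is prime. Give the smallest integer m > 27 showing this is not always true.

m = 51

A counterexample is any integer m > 27 such that m ends in the digit 1 but m is not prime; we check each in order.
For m = 31, 41 the conclusion holds.
m = 51: 51 ends in 1; 51 = 3 × 17, composite.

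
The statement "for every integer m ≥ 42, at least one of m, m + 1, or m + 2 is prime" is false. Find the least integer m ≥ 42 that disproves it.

m = 42: 43 is prime.
m = 43: 43 is prime.
m = 44: 44 = 2 × 22; 45 = 3 × 15; 46 = 2 × 23 — all composite.

m = 44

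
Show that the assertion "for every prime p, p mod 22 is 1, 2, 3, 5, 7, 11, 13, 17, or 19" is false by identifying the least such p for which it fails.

For p = 2, 3, 5, 7, 11, 13, 17, 19, 23, 29 the conclusion holds.
p = 31: 31 mod 22 = 9 — not in {1, 2, 3, 5, 7, 11, 13, 17, 19}.
Hence p = 31 is a counterexample.

p = 31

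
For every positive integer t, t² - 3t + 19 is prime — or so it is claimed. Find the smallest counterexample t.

For t = 1, 2, 3, 4, …, 15, 16, 17 the conclusion holds.
t = 18: t² - 3t + 19 = 289 = 17 × 17, composite.

t = 18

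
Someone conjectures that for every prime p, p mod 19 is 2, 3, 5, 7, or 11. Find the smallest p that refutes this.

p = 13

A counterexample is any prime p such that the claim fails; we check each in order.
p = 2: 2 mod 19 = 2.
p = 3: 3 mod 19 = 3.
p = 5: 5 mod 19 = 5.
p = 7: 7 mod 19 = 7.
p = 11: 11 mod 19 = 11.
p = 13: 13 mod 19 = 13 — not in {2, 3, 5, 7, 11}.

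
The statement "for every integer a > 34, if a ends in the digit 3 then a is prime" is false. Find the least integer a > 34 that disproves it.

A counterexample is any integer a > 34 such that a ends in the digit 3 but a is not prime; we check each in order.
a = 43: 43 ends in 3 and is prime.
a = 53: 53 ends in 3 and is prime.
a = 63: 63 ends in 3; 63 = 3 × 21, composite.
Thus a = 63 disproves the claim, and no smaller a works.

a = 63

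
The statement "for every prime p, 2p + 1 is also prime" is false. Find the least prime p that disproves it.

p = 7

For p = 2, 3, 5 the conclusion holds.
p = 7: 2p + 1 = 15 = 3 × 5, not prime.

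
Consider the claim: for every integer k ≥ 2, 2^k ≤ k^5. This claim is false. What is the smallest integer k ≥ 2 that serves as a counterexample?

For k = 2, 3, 4, 5, …, 20, 21, 22 the conclusion holds.
k = 23: 2^k = 8388608 and k^5 = 6436343, so 8388608 > 6436343.

k = 23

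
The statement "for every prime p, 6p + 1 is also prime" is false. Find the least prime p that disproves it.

p = 19

Check each prime p in order until 6p + 1 is not prime.
The first 7 eligible values, up to p = 17, all satisfy the conclusion.
p = 19: 6p + 1 = 115 = 5 × 23, not prime.
Hence p = 19 is a counterexample.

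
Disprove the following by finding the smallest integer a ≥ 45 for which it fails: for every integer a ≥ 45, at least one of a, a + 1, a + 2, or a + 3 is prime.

a = 48

We need the least integer a ≥ 45 for which a, a + 1, a + 2, a + 3 are all composite.
For a = 45, 46, 47 the conclusion holds.
a = 48: 48 = 2 × 24; 49 = 7 × 7; 50 = 2 × 25; 51 = 3 × 17 — all composite.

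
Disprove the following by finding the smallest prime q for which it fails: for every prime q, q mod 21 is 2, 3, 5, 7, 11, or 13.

The first 6 eligible values, up to q = 13, all satisfy the conclusion.
q = 17: 17 mod 21 = 17 — not in {2, 3, 5, 7, 11, 13}.

q = 17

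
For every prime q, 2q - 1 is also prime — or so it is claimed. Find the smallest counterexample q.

q = 5

A counterexample is any prime q such that 2q - 1 is not prime; we check each in order.
For q = 2, 3 the conclusion holds.
q = 5: 2q - 1 = 9 = 3 × 3, not prime.
Hence q = 5 is a counterexample.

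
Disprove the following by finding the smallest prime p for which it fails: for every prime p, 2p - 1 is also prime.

We need the least prime p for which 2p - 1 is not prime.
p = 2: 2p - 1 = 3, prime.
p = 3: 2p - 1 = 5, prime.
p = 5: 2p - 1 = 9 = 3 × 3, not prime.
Thus p = 5 disproves the claim, and no smaller p works.

p = 5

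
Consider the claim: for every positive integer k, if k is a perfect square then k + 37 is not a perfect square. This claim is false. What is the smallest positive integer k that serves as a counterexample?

k = 324

The first 17 eligible values, up to k = 289, all satisfy the conclusion.
k = 324: 324 = 18² and 324 + 37 = 361 = 19².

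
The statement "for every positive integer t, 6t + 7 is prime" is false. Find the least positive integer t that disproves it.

We need the least positive integer t for which 6t + 7 is not prime.
For t = 1, 2 the conclusion holds.
t = 3: 6t + 7 = 25 = 5 × 5, composite.

t = 3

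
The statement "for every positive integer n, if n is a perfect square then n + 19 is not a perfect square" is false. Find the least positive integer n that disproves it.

We need the least positive integer n for which n is a perfect square but n + 19 is a perfect square.
n = 1: 1 + 19 = 20, not a perfect square.
n = 4: 4 + 19 = 23, not a perfect square.
n = 9: 9 + 19 = 28, not a perfect square.
n = 16: 16 + 19 = 35, not a perfect square.
n = 25: 25 + 19 = 44, not a perfect square.
n = 36: 36 + 19 = 55, not a perfect square.
n = 49: 49 + 19 = 68, not a perfect square.
n = 64: 64 + 19 = 83, not a perfect square.
n = 81: 81 = 9² and 81 + 19 = 100 = 10².
So n = 81 is the smallest counterexample.

n = 81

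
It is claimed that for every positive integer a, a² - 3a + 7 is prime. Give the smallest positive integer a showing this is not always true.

For a = 1, 2, 3, 4, 5 the conclusion holds.
a = 6: a² - 3a + 7 = 25 = 5 × 5, composite.
So a = 6 is the smallest counterexample.

a = 6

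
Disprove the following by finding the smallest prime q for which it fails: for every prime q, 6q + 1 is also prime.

A counterexample is any prime q such that 6q + 1 is not prime; we check each in order.
For q = 2, 3, 5, 7, 11, 13, 17 the conclusion holds.
q = 19: 6q + 1 = 115 = 5 × 23, not prime.
So q = 19 is the smallest counterexample.

q = 19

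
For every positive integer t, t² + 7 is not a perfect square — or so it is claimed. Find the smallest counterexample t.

For t = 1, 2 the conclusion holds.
t = 3: 3² + 7 = 16 = 4², a perfect square.
Thus t = 3 disproves the claim, and no smaller t works.

t = 3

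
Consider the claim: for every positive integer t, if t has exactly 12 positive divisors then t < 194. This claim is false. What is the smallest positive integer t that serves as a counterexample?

Check each positive integer t in order until t has exactly 12 positive divisors but the claim fails.
The first 12 eligible values, up to t = 160, all satisfy the conclusion.
t = 198: τ(198) = 12; 198 ≥ 194.

t = 198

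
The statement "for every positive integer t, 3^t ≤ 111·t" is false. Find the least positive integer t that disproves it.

We need the least positive integer t for which 3^t > 111·t.
For t = 1, 2, 3, 4, 5 the conclusion holds.
t = 6: 3^t = 729 and 111·t = 666, so 729 > 666.
Thus t = 6 disproves the claim, and no smaller t works.

t = 6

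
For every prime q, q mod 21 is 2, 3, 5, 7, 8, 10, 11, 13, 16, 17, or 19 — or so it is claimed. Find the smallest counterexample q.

q = 41

The first 12 eligible values, up to q = 37, all satisfy the conclusion.
q = 41: 41 mod 21 = 20 — not in {2, 3, 5, 7, 8, 10, 11, 13, 16, 17, 19}.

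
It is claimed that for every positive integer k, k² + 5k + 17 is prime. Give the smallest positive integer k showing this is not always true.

k = 8

Check each positive integer k in order until k² + 5k + 17 is not prime.
The first 7 eligible values, up to k = 7, all satisfy the conclusion.
k = 8: k² + 5k + 17 = 121 = 11 × 11, composite.
Hence k = 8 is a counterexample.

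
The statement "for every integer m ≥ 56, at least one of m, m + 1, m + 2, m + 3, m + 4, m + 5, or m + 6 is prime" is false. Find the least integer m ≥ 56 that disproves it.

We need the least integer m ≥ 56 for which m, m + 1, m + 2, m + 3, m + 4, m + 5, m + 6 are all composite.
For m = 56, 57, 58, 59, …, 87, 88, 89 the conclusion holds.
m = 90: 90 = 2 × 45; 91 = 7 × 13; 92 = 2 × 46; 93 = 3 × 31; 94 = 2 × 47; 95 = 5 × 19; 96 = 2 × 48 — all composite.
Hence m = 90 is a counterexample.

m = 90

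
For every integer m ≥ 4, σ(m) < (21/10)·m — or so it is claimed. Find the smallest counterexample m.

A counterexample is any integer m ≥ 4 such that the claim fails; we check each in order.
The first 8 eligible values, up to m = 11, all satisfy the conclusion.
m = 12: σ(12) = 28; 28 ≥ 126/5.

m = 12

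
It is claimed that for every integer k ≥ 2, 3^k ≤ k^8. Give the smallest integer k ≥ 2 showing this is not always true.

We need the least integer k ≥ 2 for which 3^k > k^8.
The first 21 eligible values, up to k = 22, all satisfy the conclusion.
k = 23: 3^k = 94143178827 and k^8 = 78310985281, so 94143178827 > 78310985281.
Thus k = 23 disproves the claim, and no smaller k works.

k = 23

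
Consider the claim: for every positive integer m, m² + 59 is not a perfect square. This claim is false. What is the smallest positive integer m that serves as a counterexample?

m = 29

We need the least positive integer m for which m² + 59 is a perfect square.
The first 28 eligible values, up to m = 28, all satisfy the conclusion.
m = 29: 29² + 59 = 900 = 30², a perfect square.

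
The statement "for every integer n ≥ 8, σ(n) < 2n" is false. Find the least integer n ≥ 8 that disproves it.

We need the least integer n ≥ 8 for which the claim fails.
n = 8: σ(8) = 15; 15 < 16.
n = 9: σ(9) = 13; 13 < 18.
n = 10: σ(10) = 18; 18 < 20.
n = 11: σ(11) = 12; 12 < 22.
n = 12: σ(12) = 28; 28 ≥ 24.
So n = 12 is the smallest counterexample.

n = 12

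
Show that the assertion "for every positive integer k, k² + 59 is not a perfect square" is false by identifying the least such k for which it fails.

k = 29

We need the least positive integer k for which k² + 59 is a perfect square.
The first 28 eligible values, up to k = 28, all satisfy the conclusion.
k = 29: 29² + 59 = 900 = 30², a perfect square.
Thus k = 29 disproves the claim, and no smaller k works.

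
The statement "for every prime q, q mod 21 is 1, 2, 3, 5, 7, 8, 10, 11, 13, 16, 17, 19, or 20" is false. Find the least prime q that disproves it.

q = 67

We need the least prime q for which the claim fails.
For q = 2, 3, 5, 7, …, 53, 59, 61 the conclusion holds.
q = 67: 67 mod 21 = 4 — not in {1, 2, 3, 5, 7, 8, 10, 11, 13, 16, 17, 19, 20}.
So q = 67 is the smallest counterexample.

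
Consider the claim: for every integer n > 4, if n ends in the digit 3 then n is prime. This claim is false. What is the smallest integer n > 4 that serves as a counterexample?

n = 33

We need the least integer n > 4 for which n ends in the digit 3 but n is not prime.
For n = 13, 23 the conclusion holds.
n = 33: 33 ends in 3; 33 = 3 × 11, composite.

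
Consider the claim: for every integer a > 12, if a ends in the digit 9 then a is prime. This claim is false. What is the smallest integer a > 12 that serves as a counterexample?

A counterexample is any integer a > 12 such that a ends in the digit 9 but a is not prime; we check each in order.
For a = 19, 29 the conclusion holds.
a = 39: 39 ends in 9; 39 = 3 × 13, composite.
Thus a = 39 disproves the claim, and no smaller a works.

a = 39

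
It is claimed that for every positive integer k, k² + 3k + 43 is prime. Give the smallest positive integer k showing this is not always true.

A counterexample is any positive integer k such that k² + 3k + 43 is not prime; we check each in order.
The first 38 eligible values, up to k = 38, all satisfy the conclusion.
k = 39: k² + 3k + 43 = 1681 = 41 × 41, composite.

k = 39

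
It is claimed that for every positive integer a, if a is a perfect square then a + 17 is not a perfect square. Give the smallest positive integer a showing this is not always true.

a = 64

a = 1: 1 + 17 = 18, not a perfect square.
a = 4: 4 + 17 = 21, not a perfect square.
a = 9: 9 + 17 = 26, not a perfect square.
a = 16: 16 + 17 = 33, not a perfect square.
a = 25: 25 + 17 = 42, not a perfect square.
a = 36: 36 + 17 = 53, not a perfect square.
a = 49: 49 + 17 = 66, not a perfect square.
a = 64: 64 = 8² and 64 + 17 = 81 = 9².
So a = 64 is the smallest counterexample.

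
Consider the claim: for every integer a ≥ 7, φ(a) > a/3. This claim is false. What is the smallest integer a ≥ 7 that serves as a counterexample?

a = 12

The first 5 eligible values, up to a = 11, all satisfy the conclusion.
a = 12: φ(12) = 4 and 12/3 = 4, so φ(12) ≤ 12/3.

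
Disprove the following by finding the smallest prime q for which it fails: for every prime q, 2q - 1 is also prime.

A counterexample is any prime q such that 2q - 1 is not prime; we check each in order.
For q = 2, 3 the conclusion holds.
q = 5: 2q - 1 = 9 = 3 × 3, not prime.

q = 5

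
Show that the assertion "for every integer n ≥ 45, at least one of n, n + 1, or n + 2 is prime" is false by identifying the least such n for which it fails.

n = 48

Check each integer n ≥ 45 in order until n, n + 1, n + 2 are all composite.
n = 45: 47 is prime.
n = 46: 47 is prime.
n = 47: 47 is prime.
n = 48: 48 = 2 × 24; 49 = 7 × 7; 50 = 2 × 25 — all composite.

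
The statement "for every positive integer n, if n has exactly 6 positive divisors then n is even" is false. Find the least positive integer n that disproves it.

The first 6 eligible values, up to n = 44, all satisfy the conclusion.
n = 45: divisors of 45: 1, 3, 5, 9, 15, 45; 45 is odd.

n = 45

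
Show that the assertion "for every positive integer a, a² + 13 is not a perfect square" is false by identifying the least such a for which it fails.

a = 1: 1² + 13 = 14, not a perfect square.
a = 2: 2² + 13 = 17, not a perfect square.
a = 3: 3² + 13 = 22, not a perfect square.
a = 4: 4² + 13 = 29, not a perfect square.
a = 5: 5² + 13 = 38, not a perfect square.
a = 6: 6² + 13 = 49 = 7², a perfect square.
Hence a = 6 is a counterexample.

a = 6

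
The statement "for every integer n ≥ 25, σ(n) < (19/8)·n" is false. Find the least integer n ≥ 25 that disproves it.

A counterexample is any integer n ≥ 25 such that the claim fails; we check each in order.
n = 25: σ(25) = 31; 31 < 475/8.
n = 26: σ(26) = 42; 42 < 247/4.
n = 27: σ(27) = 40; 40 < 513/8.
n = 28: σ(28) = 56; 56 < 133/2.
n = 29: σ(29) = 30; 30 < 551/8.
n = 30: σ(30) = 72; 72 ≥ 285/4.

n = 30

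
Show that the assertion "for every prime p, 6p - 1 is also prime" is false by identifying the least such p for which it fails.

We need the least prime p for which 6p - 1 is not prime.
The first 4 eligible values, up to p = 7, all satisfy the conclusion.
p = 11: 6p - 1 = 65 = 5 × 13, not prime.
So p = 11 is the smallest counterexample.

p = 11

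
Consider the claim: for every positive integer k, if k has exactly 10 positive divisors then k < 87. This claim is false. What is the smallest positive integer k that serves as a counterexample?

k = 48: τ(48) = 10; 48 < 87.
k = 80: τ(80) = 10; 80 < 87.
k = 112: τ(112) = 10; 112 ≥ 87.

k = 112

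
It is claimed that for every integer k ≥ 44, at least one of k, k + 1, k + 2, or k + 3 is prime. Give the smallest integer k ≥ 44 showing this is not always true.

Check each integer k ≥ 44 in order until k, k + 1, k + 2, k + 3 are all composite.
For k = 44, 45, 46, 47 the conclusion holds.
k = 48: 48 = 2 × 24; 49 = 7 × 7; 50 = 2 × 25; 51 = 3 × 17 — all composite.
So k = 48 is the smallest counterexample.

k = 48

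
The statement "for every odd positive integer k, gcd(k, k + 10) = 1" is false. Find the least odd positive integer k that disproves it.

Check each odd positive integer k in order until gcd(k, k + 10) > 1.
For k = 1, 3 the conclusion holds.
k = 5: gcd(5, 15) = 5.
Thus k = 5 disproves the claim, and no smaller k works.

k = 5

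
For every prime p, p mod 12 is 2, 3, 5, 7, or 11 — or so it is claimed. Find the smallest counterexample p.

p = 13

The first 5 eligible values, up to p = 11, all satisfy the conclusion.
p = 13: 13 mod 12 = 1 — not in {2, 3, 5, 7, 11}.
So p = 13 is the smallest counterexample.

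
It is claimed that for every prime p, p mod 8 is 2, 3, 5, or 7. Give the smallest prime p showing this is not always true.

p = 17

p = 2: 2 mod 8 = 2.
p = 3: 3 mod 8 = 3.
p = 5: 5 mod 8 = 5.
p = 7: 7 mod 8 = 7.
p = 11: 11 mod 8 = 3.
p = 13: 13 mod 8 = 5.
p = 17: 17 mod 8 = 1 — not in {2, 3, 5, 7}.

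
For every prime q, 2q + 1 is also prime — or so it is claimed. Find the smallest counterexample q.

q = 7

q = 2: 2q + 1 = 5, prime.
q = 3: 2q + 1 = 7, prime.
q = 5: 2q + 1 = 11, prime.
q = 7: 2q + 1 = 15 = 3 × 5, not prime.
Thus q = 7 disproves the claim, and no smaller q works.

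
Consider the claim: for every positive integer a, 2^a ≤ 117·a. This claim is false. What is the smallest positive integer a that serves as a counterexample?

a = 11

For a = 1, 2, 3, 4, 5, 6, 7, 8, 9, 10 the conclusion holds.
a = 11: 2^a = 2048 and 117·a = 1287, so 2048 > 1287.
So a = 11 is the smallest counterexample.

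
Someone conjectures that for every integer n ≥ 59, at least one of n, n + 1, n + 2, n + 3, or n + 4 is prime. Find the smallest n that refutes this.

n = 59: 59 is prime.
n = 60: 61 is prime.
n = 61: 61 is prime.
n = 62: 62 = 2 × 31; 63 = 3 × 21; 64 = 2 × 32; 65 = 5 × 13; 66 = 2 × 33 — all composite.
So n = 62 is the smallest counterexample.

n = 62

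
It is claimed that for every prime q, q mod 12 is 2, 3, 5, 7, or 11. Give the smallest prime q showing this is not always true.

q = 13

Check each prime q in order until the claim fails.
The first 5 eligible values, up to q = 11, all satisfy the conclusion.
q = 13: 13 mod 12 = 1 — not in {2, 3, 5, 7, 11}.
So q = 13 is the smallest counterexample.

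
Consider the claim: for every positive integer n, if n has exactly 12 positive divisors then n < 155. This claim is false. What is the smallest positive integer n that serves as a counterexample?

n = 156

We need the least positive integer n for which n has exactly 12 positive divisors but the claim fails.
For n = 60, 72, 84, 90, 96, 108, 126, 132, 140, 150 the conclusion holds.
n = 156: τ(156) = 12; 156 ≥ 155.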